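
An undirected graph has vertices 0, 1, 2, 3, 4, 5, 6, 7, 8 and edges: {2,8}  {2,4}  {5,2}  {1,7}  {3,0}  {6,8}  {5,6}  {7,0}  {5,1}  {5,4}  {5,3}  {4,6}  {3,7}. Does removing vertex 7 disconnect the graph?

Deleting 7 leaves 1 component (was 1) (its neighbors 0, 1, 3 remain connected to each other), so 7 is not a cut vertex.

No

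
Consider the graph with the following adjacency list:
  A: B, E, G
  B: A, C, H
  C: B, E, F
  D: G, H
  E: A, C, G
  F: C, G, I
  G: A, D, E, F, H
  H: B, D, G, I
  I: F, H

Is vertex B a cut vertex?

No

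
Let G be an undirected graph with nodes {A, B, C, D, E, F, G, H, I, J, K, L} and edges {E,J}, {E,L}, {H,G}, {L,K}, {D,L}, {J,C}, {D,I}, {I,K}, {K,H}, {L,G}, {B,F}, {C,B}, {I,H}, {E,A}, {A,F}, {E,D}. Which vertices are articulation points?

Removing E increases the component count from 1 to 2, so E is a cut vertex.
By contrast removing A leaves 1 component; it is not a cut vertex. No other vertex is a cut vertex either.

E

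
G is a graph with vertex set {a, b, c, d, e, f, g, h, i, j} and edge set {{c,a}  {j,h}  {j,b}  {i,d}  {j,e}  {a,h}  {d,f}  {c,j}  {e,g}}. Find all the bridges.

The edges on the cycle c-j-h-a-c are not bridges since each lies on that cycle.
But removing d–f disconnects d from f; removing j–b disconnects j from b; removing g–e disconnects g from e; removing d–i disconnects d from i — these are bridges.
In total 5 edges are bridges.

b-j, d-f, d-i, e-g, e-j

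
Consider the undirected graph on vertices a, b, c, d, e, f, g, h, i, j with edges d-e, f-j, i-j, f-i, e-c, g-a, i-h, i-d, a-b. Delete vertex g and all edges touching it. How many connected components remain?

2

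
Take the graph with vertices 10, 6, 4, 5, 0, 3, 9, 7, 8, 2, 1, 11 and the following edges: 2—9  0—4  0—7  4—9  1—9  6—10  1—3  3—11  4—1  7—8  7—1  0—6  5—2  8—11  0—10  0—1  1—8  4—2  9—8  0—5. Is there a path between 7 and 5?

From 7 we can reach 0, 1, 2, 3, 4, 5, 6, 7, 8, 9, 10, 11, which includes 5.

Yes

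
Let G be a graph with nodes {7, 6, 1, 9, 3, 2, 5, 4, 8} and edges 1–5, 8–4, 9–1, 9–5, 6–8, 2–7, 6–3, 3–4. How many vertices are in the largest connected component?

4

Starting from 2 we can reach 2, 7. That is one component of size 2.
Starting from 1 we can reach 1, 5, 9. That is one component of size 3.
Starting from 3 we can reach 3, 4, 6, 8. That is one component of size 4.
The largest has 4 vertices.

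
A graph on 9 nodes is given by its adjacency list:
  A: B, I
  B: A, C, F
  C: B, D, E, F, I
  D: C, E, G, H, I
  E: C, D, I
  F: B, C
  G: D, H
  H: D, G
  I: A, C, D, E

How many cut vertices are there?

Removing D increases the component count from 1 to 2, so D is a cut vertex.
By contrast removing F leaves 1 component; it is not a cut vertex. No other vertex is a cut vertex either.

1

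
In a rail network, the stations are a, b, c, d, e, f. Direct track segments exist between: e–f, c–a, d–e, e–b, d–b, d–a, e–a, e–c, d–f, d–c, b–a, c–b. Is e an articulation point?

Deleting e leaves 1 component (was 1) (its neighbors a, b, c, d, f remain connected to each other), so e is not a cut vertex.

No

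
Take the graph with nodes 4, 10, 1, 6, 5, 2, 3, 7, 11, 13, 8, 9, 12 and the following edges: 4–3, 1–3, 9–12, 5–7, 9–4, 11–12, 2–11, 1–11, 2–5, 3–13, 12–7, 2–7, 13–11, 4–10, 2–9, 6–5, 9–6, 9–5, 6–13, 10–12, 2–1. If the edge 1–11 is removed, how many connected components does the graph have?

1 and 11 are still connected via 1-2-11, so the component count stays at 2.

2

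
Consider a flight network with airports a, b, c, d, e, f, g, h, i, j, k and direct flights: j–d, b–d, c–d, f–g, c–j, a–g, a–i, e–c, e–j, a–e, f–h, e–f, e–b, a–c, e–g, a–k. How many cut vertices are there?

2

Removing a increases the component count from 1 to 3, so a is a cut vertex.
Removing f increases the component count from 1 to 2, so f is a cut vertex.
By contrast removing i leaves 1 component; it is not a cut vertex. No other vertex is a cut vertex either.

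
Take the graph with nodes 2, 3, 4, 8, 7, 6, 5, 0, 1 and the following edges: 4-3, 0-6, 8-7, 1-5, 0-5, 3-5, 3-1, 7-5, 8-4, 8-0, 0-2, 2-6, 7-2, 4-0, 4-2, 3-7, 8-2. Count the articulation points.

0

Removing 2, for instance, still leaves 1 component. No single vertex removal increases the component count — the graph has no articulation points.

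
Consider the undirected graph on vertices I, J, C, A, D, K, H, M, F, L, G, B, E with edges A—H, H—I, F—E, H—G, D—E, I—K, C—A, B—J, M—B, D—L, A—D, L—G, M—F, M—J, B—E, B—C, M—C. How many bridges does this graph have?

2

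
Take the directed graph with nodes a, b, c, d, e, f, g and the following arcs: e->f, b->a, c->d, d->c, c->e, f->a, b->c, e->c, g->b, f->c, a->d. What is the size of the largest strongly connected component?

5

{a, c, d, e, f} are all mutually reachable — one SCC of size 5.
{g} is an SCC by itself.
{b} is an SCC by itself.
The largest has 5 vertices.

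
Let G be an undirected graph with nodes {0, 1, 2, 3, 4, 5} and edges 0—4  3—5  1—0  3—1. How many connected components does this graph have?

2

2 is isolated — a component by itself.
Starting from 0 we can reach 0, 1, 3, 4, 5. That is one component of size 5.
Total: 2 components.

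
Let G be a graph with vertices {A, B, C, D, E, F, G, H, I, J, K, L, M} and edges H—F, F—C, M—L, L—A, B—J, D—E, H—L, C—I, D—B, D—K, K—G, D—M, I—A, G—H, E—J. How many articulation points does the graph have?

1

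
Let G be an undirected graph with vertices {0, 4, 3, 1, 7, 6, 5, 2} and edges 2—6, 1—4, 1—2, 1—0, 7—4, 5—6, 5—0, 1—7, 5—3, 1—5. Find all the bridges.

3-5

The edges on the cycle 1-7-4-1 are not bridges since each lies on that cycle.
But removing 5—3 disconnects 5 from 3 — this is a bridge.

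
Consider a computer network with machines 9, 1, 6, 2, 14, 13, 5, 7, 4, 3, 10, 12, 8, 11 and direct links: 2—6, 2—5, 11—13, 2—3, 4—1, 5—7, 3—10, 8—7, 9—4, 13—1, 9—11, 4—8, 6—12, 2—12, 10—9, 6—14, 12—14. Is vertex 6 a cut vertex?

No

Deleting 6 leaves 1 component (was 1) (its neighbors 2, 12, 14 remain connected to each other), so 6 is not a cut vertex.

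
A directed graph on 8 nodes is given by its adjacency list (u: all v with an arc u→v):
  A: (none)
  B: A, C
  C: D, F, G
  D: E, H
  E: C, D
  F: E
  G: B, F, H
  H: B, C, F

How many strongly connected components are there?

{B, C, D, E, F, G, H} are all mutually reachable — one SCC of size 7.
{A} is an SCC by itself.
That gives 2 strongly connected components.

2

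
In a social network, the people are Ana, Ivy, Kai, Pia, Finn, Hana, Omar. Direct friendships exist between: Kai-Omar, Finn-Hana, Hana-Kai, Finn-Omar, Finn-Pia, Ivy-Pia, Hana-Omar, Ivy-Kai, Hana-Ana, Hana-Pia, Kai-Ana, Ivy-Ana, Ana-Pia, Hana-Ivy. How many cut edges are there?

The edges on the cycle Ivy-Kai-Ana-Ivy are not bridges since each lies on that cycle.
Every edge lies on some cycle, so there are no bridges.

0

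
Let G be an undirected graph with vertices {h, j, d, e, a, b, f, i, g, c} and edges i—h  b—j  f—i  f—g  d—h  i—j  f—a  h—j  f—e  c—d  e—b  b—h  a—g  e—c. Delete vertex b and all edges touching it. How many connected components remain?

With b gone, the remaining components are: {a, c, d, e, f, g, h, i, j}.
That is 1 component.

1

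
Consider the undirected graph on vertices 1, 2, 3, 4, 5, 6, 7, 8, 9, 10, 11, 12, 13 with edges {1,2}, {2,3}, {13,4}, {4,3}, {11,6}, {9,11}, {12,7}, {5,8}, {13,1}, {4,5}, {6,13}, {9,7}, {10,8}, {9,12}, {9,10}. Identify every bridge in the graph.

The edges on the cycle 9-12-7-9 are not bridges since each lies on that cycle.
Every edge lies on some cycle, so there are no bridges.

none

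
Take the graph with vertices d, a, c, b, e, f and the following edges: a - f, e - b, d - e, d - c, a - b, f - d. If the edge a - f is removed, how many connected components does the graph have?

1

a and f are still connected via a-b-e-d-f, so the component count stays at 1.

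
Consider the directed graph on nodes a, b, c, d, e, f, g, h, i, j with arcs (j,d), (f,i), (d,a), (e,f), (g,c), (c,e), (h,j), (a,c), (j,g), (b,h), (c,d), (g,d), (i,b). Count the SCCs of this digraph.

1

{a, b, c, d, e, f, g, h, i, j} are all mutually reachable — one SCC of size 10.
That gives 1 strongly connected component.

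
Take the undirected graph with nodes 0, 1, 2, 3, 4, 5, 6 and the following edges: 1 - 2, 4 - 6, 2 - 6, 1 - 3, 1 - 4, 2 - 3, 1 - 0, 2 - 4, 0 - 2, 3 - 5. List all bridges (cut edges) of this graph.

The edges on the cycle 1-0-2-3-1 are not bridges since each lies on that cycle.
But removing 3 - 5 disconnects 3 from 5 — this is a bridge.

3-5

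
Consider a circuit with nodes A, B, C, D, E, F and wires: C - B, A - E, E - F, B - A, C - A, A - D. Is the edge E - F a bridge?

Removing E - F leaves no path between E and F: the component count goes from 1 to 2. So it is a bridge.

Yes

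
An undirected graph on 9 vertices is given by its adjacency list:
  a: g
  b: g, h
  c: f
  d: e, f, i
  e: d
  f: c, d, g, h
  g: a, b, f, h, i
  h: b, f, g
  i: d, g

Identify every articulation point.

Removing d increases the component count from 1 to 2, so d is a cut vertex.
Removing f increases the component count from 1 to 2, so f is a cut vertex.
Removing g increases the component count from 1 to 2, so g is a cut vertex.
By contrast removing e leaves 1 component; it is not a cut vertex. No other vertex is a cut vertex either.

d, f, g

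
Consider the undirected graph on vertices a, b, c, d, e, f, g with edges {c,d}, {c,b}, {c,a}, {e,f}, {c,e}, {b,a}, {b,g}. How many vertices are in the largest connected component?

7

Starting from a we can reach a, b, c, d, e, f, g. That is one component of size 7.
The largest has 7 vertices.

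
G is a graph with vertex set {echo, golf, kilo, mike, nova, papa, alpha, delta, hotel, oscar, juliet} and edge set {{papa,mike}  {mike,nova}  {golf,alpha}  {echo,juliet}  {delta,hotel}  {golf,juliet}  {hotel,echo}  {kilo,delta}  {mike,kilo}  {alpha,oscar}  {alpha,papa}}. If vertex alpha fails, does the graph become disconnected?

Yes

Deleting alpha raises the number of components from 1 to 2, so alpha is a cut vertex.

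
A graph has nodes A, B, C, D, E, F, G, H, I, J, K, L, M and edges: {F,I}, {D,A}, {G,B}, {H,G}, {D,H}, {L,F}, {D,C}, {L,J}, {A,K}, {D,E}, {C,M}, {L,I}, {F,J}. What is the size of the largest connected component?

Starting from F we can reach F, I, J, L. That is one component of size 4.
Starting from A we can reach A, B, C, D, E, G, H, K, M. That is one component of size 9.
The largest has 9 vertices.

9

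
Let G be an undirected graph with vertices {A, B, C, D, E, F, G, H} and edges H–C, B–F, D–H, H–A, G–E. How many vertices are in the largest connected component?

4

Starting from B we can reach B, F. That is one component of size 2.
Starting from E we can reach E, G. That is one component of size 2.
Starting from A we can reach A, C, D, H. That is one component of size 4.
The largest has 4 vertices.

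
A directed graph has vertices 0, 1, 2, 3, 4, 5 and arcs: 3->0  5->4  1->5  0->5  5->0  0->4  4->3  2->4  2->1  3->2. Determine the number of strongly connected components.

1

{0, 1, 2, 3, 4, 5} are all mutually reachable — one SCC of size 6.
That gives 1 strongly connected component.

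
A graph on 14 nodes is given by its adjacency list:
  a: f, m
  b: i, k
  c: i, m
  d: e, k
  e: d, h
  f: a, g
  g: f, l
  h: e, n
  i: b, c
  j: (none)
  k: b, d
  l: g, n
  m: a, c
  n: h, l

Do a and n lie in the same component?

From a we can reach a, b, c, d, e, f, g, h, i, k, l, m, n, which includes n.

Yes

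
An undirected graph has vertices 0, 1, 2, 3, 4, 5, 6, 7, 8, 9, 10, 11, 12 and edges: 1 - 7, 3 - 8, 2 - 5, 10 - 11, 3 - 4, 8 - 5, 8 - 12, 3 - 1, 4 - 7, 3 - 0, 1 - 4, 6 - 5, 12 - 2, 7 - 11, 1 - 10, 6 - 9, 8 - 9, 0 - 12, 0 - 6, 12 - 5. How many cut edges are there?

0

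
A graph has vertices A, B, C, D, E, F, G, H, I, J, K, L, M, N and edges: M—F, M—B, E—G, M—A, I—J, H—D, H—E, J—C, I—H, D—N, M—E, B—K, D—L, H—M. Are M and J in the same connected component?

Yes

From M we can reach A, B, C, D, E, F, G, H, I, J, K, L, M, N, which includes J.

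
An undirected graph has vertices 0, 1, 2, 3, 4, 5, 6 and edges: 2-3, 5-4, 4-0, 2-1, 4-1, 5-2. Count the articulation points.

Removing 2 increases the component count from 2 to 3, so 2 is a cut vertex.
Removing 4 increases the component count from 2 to 3, so 4 is a cut vertex.
By contrast removing 0 leaves 2 components; it is not a cut vertex. No other vertex is a cut vertex either.

2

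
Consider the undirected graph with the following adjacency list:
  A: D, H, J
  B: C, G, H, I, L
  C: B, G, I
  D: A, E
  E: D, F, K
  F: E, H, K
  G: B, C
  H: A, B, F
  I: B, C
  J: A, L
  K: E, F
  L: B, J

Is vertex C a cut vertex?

Deleting C leaves 1 component (was 1) (its neighbors B, G, I remain connected to each other), so C is not a cut vertex.

No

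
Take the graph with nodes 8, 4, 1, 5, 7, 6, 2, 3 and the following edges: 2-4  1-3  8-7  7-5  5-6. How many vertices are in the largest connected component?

4

Starting from 2 we can reach 2, 4. That is one component of size 2.
Starting from 1 we can reach 1, 3. That is one component of size 2.
Starting from 5 we can reach 5, 6, 7, 8. That is one component of size 4.
The largest has 4 vertices.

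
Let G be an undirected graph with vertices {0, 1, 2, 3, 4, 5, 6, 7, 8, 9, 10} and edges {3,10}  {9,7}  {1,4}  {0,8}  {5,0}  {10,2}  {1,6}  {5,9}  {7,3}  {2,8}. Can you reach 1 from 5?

No

The component containing 5 is {0, 2, 3, 5, 7, 8, 9, 10}, and 1 is not in it.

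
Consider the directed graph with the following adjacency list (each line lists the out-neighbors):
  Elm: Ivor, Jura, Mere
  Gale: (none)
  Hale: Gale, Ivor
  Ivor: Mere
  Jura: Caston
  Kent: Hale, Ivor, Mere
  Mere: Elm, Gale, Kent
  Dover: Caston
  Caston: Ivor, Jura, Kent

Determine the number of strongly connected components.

3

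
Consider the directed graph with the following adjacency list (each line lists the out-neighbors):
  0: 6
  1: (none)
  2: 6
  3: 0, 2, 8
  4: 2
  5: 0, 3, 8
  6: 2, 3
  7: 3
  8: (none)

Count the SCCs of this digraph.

6

{0, 2, 3, 6} are all mutually reachable — one SCC of size 4.
{1} is an SCC by itself.
{5} is an SCC by itself.
{7} is an SCC by itself.
{4} is an SCC by itself.
(and 1 more singleton SCC)
That gives 6 strongly connected components.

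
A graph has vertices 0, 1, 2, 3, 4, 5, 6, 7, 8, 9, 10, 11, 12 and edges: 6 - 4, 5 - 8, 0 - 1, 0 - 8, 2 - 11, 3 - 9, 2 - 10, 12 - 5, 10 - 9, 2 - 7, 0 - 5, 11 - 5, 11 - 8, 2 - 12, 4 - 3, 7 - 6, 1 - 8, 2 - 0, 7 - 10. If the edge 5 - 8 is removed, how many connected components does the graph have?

1

5 and 8 are still connected via 5-0-8, so the component count stays at 1.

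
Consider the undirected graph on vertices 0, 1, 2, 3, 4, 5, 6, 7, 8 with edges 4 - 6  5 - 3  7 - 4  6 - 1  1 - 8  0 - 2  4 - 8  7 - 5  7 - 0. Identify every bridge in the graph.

0-2, 0-7, 3-5, 4-7, 5-7

The edges on the cycle 4-6-1-8-4 are not bridges since each lies on that cycle.
But removing 7 - 0 disconnects 7 from 0; removing 5 - 7 disconnects 5 from 7; removing 2 - 0 disconnects 2 from 0; removing 5 - 3 disconnects 5 from 3 — these are bridges.
In total 5 edges are bridges.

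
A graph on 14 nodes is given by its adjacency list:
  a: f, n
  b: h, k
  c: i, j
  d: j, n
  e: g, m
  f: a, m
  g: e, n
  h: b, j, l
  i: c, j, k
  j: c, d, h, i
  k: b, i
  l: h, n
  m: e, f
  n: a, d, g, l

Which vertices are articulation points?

Removing n increases the component count from 1 to 2, so n is a cut vertex.
By contrast removing h leaves 1 component; it is not a cut vertex. No other vertex is a cut vertex either.

n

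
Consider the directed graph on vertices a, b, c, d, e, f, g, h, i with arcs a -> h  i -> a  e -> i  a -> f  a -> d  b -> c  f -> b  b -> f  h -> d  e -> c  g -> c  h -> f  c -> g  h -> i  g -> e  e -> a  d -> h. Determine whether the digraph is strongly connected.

Yes

From c we can reach every vertex (a, b, c, d, e, f, g, h, i), and every vertex can reach c (a, b, c, d, e, f, g, h, i). So the whole graph is one strongly connected component.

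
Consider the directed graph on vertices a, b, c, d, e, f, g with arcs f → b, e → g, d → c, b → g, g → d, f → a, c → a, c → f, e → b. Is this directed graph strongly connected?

No

There is no directed path from a to f, so the graph is not strongly connected.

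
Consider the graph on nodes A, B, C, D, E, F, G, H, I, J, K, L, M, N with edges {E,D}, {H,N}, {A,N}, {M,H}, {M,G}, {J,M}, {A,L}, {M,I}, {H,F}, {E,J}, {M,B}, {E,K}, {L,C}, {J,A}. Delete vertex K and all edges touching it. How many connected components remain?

1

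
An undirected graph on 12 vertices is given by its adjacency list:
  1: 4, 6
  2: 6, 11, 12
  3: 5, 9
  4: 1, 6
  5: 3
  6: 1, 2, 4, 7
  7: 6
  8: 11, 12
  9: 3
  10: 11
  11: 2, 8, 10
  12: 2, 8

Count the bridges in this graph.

The edges on the cycle 6-1-4-6 are not bridges since each lies on that cycle.
But removing 10-11 disconnects 10 from 11; removing 9-3 disconnects 9 from 3; removing 2-6 disconnects 2 from 6; removing 7-6 disconnects 7 from 6 — these are bridges.
In total 5 edges are bridges.

5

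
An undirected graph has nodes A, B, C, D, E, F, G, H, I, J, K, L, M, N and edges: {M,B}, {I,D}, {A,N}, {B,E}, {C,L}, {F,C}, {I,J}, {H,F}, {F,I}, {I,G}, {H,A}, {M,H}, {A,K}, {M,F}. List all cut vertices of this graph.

Removing A increases the component count from 1 to 3, so A is a cut vertex.
Removing B increases the component count from 1 to 2, so B is a cut vertex.
Removing C increases the component count from 1 to 2, so C is a cut vertex.
Likewise F, H, I, M are cut vertices.
By contrast removing K leaves 1 component; it is not a cut vertex. No other vertex is a cut vertex either.

A, B, C, F, H, I, M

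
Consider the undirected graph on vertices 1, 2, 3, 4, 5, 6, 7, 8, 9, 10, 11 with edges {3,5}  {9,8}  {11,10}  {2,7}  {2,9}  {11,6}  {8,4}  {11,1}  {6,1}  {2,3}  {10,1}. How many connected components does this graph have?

2

Starting from 1 we can reach 1, 6, 10, 11. That is one component of size 4.
Starting from 2 we can reach 2, 3, 4, 5, 7, 8, 9. That is one component of size 7.
Total: 2 components.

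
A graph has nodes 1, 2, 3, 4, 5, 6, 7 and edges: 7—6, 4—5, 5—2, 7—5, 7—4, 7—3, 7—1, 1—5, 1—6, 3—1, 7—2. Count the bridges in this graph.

The edges on the cycle 7-3-1-7 are not bridges since each lies on that cycle.
Every edge lies on some cycle, so there are no bridges.

0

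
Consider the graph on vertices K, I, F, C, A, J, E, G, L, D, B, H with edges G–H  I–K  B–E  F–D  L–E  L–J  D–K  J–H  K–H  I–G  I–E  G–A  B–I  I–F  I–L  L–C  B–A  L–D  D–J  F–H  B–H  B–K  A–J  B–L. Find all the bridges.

C-L

The edges on the cycle B-I-F-H-J-L-B are not bridges since each lies on that cycle.
But removing C–L disconnects C from L — this is a bridge.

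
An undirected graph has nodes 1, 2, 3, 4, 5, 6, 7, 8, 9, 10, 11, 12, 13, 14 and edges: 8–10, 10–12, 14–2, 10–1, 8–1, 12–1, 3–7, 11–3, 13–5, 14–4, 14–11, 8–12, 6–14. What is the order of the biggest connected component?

7

9 is isolated — a component by itself.
Starting from 5 we can reach 5, 13. That is one component of size 2.
Starting from 1 we can reach 1, 8, 10, 12. That is one component of size 4.
Starting from 2 we can reach 2, 3, 4, 6, 7, 11, 14. That is one component of size 7.
The largest has 7 vertices.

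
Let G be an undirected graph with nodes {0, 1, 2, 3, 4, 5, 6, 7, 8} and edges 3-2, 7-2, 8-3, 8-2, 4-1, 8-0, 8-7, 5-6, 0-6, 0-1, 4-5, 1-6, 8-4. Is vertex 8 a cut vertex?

Yes

Deleting 8 raises the number of components from 1 to 2, so 8 is a cut vertex.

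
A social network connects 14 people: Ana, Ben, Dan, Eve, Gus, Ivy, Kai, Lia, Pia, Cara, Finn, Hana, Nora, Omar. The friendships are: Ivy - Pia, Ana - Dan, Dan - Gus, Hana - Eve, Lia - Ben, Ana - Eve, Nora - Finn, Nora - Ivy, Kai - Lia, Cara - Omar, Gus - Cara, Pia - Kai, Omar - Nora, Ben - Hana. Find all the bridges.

The edges on the cycle Ana-Dan-Gus-Cara-Omar-Nora-Ivy-Pia-Kai-Lia-Ben-Hana-Eve-Ana are not bridges since each lies on that cycle.
But removing Finn - Nora disconnects Finn from Nora — this is a bridge.

Finn-Nora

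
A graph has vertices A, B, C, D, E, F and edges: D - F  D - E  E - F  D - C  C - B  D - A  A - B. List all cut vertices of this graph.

Removing D increases the component count from 1 to 2, so D is a cut vertex.
By contrast removing F leaves 1 component; it is not a cut vertex. No other vertex is a cut vertex either.

D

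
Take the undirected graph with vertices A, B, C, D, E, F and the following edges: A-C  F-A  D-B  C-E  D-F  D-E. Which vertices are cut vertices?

D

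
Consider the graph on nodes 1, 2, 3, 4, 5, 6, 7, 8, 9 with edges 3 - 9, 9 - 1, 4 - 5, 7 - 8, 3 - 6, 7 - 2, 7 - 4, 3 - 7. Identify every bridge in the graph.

1-9, 2-7, 3-6, 3-7, 3-9, 4-5, 4-7, 7-8

removing 2 - 7 disconnects 2 from 7; removing 7 - 4 disconnects 7 from 4; removing 3 - 7 disconnects 3 from 7; removing 5 - 4 disconnects 5 from 4 — these are bridges.
In total 8 edges are bridges.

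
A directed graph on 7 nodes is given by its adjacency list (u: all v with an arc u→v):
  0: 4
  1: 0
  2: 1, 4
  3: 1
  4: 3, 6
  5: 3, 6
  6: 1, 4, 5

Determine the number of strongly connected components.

2

{0, 1, 3, 4, 5, 6} are all mutually reachable — one SCC of size 6.
{2} is an SCC by itself.
That gives 2 strongly connected components.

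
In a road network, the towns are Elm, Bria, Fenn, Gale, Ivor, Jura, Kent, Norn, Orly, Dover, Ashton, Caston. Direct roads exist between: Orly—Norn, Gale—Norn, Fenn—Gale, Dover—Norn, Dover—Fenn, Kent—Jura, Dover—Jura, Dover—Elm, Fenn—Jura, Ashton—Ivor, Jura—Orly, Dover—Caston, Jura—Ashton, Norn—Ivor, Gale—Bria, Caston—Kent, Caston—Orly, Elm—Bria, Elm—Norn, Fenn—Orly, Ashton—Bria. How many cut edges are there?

The edges on the cycle Dover-Fenn-Gale-Bria-Elm-Dover are not bridges since each lies on that cycle.
Every edge lies on some cycle, so there are no bridges.

0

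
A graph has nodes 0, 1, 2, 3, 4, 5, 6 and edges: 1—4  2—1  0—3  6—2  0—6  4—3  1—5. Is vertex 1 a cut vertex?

Deleting 1 raises the number of components from 1 to 2, so 1 is a cut vertex.

Yes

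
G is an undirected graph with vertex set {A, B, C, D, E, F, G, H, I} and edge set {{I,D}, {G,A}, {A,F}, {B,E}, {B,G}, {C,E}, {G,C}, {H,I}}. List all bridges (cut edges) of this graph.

The edges on the cycle B-G-C-E-B are not bridges since each lies on that cycle.
But removing H - I disconnects H from I; removing F - A disconnects F from A; removing G - A disconnects G from A; removing D - I disconnects D from I — these are bridges.

A-F, A-G, D-I, H-I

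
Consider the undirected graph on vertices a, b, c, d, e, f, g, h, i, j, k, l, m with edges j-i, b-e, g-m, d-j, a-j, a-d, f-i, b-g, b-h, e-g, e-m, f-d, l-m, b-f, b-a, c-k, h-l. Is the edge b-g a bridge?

No

After removing b-g, the path b-e-g still connects them, so the edge is not a bridge.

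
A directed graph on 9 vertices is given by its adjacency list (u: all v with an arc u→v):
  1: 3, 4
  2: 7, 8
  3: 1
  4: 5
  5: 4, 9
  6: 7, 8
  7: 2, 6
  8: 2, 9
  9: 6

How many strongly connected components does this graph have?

{2, 6, 7, 8, 9} are all mutually reachable — one SCC of size 5.
{1, 3} are all mutually reachable — one SCC of size 2.
{4, 5} are all mutually reachable — one SCC of size 2.
That gives 3 strongly connected components.

3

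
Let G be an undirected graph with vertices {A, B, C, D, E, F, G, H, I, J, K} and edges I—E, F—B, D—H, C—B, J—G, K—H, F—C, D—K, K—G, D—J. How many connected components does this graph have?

4

A is isolated — a component by itself.
Starting from E we can reach E, I. That is one component of size 2.
Starting from B we can reach B, C, F. That is one component of size 3.
Starting from D we can reach D, G, H, J, K. That is one component of size 5.
Total: 4 components.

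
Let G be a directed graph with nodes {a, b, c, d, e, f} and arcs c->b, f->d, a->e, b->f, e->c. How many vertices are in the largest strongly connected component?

1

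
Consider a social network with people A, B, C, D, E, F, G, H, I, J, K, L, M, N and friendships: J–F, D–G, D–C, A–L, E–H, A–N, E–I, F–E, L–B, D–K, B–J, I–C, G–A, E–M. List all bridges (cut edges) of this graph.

The edges on the cycle D-G-A-L-B-J-F-E-I-C-D are not bridges since each lies on that cycle.
But removing D–K disconnects D from K; removing M–E disconnects M from E; removing H–E disconnects H from E; removing A–N disconnects A from N — these are bridges.

A-N, D-K, E-H, E-M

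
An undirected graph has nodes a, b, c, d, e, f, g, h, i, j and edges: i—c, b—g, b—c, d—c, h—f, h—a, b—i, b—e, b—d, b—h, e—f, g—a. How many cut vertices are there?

Removing b increases the component count from 2 to 3, so b is a cut vertex.
By contrast removing e leaves 2 components; it is not a cut vertex. No other vertex is a cut vertex either.

1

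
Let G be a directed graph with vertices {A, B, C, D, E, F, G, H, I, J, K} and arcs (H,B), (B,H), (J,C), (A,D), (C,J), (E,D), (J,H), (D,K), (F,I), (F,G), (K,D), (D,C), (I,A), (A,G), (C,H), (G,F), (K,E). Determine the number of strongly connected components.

{A, F, G, I} are all mutually reachable — one SCC of size 4.
{D, E, K} are all mutually reachable — one SCC of size 3.
{C, J} are all mutually reachable — one SCC of size 2.
{B, H} are all mutually reachable — one SCC of size 2.
That gives 4 strongly connected components.

4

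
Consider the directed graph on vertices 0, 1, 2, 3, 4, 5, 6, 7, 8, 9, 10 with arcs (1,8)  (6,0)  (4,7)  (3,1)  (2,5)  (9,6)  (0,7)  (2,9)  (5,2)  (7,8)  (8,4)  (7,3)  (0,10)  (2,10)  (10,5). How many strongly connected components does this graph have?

{0, 2, 5, 6, 9, 10} are all mutually reachable — one SCC of size 6.
{1, 3, 4, 7, 8} are all mutually reachable — one SCC of size 5.
That gives 2 strongly connected components.

2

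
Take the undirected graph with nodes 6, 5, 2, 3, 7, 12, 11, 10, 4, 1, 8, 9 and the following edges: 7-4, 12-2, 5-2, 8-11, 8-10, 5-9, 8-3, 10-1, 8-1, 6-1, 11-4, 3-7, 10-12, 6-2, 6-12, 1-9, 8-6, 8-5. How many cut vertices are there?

Removing 8 increases the component count from 1 to 2, so 8 is a cut vertex.
By contrast removing 4 leaves 1 component; it is not a cut vertex. No other vertex is a cut vertex either.

1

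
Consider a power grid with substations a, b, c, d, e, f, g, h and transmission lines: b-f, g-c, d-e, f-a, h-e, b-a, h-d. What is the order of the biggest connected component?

Starting from c we can reach c, g. That is one component of size 2.
Starting from a we can reach a, b, f. That is one component of size 3.
Starting from d we can reach d, e, h. That is one component of size 3.
The largest has 3 vertices.

3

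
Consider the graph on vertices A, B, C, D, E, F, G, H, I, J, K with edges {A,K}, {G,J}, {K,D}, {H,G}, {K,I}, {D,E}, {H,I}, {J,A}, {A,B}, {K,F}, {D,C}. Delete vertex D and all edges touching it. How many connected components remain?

3

With D gone, the remaining components are: {C}; {E}; {A, B, F, G, H, I, J, K}.
That is 3 components.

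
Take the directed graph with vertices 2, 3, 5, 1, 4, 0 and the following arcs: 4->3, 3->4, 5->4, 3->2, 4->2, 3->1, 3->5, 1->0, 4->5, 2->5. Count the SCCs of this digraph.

3

{2, 3, 4, 5} are all mutually reachable — one SCC of size 4.
{0} is an SCC by itself.
{1} is an SCC by itself.
That gives 3 strongly connected components.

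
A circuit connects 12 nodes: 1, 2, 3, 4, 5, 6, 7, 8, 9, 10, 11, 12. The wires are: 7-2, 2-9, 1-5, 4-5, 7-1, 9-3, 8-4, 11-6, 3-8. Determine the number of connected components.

4

12 is isolated — a component by itself.
10 is isolated — a component by itself.
Starting from 6 we can reach 6, 11. That is one component of size 2.
Starting from 1 we can reach 1, 2, 3, 4, 5, 7, 8, 9. That is one component of size 8.
Total: 4 components.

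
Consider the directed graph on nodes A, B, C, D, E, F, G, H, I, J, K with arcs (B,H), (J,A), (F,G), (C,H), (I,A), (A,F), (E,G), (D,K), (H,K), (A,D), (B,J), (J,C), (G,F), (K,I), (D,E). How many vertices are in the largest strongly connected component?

4

{A, D, I, K} are all mutually reachable — one SCC of size 4.
{F, G} are all mutually reachable — one SCC of size 2.
{H} is an SCC by itself.
{C} is an SCC by itself.
{J} is an SCC by itself.
(and 2 more singleton SCCs)
The largest has 4 vertices.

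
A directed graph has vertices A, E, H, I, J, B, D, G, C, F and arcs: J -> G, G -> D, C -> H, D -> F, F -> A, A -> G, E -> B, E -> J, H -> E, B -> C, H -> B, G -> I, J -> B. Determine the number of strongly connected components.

3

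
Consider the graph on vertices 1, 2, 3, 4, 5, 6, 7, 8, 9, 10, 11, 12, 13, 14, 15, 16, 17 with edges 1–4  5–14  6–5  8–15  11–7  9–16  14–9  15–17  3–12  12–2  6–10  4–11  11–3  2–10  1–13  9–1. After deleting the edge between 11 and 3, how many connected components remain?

11 and 3 are still connected via 11-4-1-9-14-5-6-10-2-12-3, so the component count stays at 2.

2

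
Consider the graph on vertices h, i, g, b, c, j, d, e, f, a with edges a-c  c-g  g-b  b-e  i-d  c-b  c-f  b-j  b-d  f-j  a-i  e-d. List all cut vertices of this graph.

none

Removing d, for instance, still leaves 2 components. No single vertex removal increases the component count — the graph has no articulation points.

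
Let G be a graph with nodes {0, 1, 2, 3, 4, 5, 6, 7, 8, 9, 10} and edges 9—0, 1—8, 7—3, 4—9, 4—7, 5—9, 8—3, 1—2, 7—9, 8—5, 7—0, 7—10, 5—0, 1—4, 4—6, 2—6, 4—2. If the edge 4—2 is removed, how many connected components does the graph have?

1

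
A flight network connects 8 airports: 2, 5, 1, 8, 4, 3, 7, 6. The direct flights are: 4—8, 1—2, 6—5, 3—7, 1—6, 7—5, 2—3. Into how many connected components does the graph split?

Starting from 4 we can reach 4, 8. That is one component of size 2.
Starting from 1 we can reach 1, 2, 3, 5, 6, 7. That is one component of size 6.
Total: 2 components.

2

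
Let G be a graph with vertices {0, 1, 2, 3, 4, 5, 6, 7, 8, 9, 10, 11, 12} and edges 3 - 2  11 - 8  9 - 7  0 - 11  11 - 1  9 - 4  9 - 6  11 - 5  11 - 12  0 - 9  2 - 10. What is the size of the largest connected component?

10

Starting from 2 we can reach 2, 3, 10. That is one component of size 3.
Starting from 0 we can reach 0, 1, 4, 5, 6, 7, 8, 9, 11, 12. That is one component of size 10.
The largest has 10 vertices.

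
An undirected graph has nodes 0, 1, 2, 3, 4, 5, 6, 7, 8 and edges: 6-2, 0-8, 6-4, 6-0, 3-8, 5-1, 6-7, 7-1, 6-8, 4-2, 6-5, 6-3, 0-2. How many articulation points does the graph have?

1

Removing 6 increases the component count from 1 to 2, so 6 is a cut vertex.
By contrast removing 8 leaves 1 component; it is not a cut vertex. No other vertex is a cut vertex either.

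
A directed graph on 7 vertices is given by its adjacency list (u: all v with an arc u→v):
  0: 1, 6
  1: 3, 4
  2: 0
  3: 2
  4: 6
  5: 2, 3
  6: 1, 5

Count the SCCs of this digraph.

1

{0, 1, 2, 3, 4, 5, 6} are all mutually reachable — one SCC of size 7.
That gives 1 strongly connected component.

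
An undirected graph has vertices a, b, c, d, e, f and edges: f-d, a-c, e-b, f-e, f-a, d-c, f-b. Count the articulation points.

Removing f increases the component count from 1 to 2, so f is a cut vertex.
By contrast removing a leaves 1 component; it is not a cut vertex. No other vertex is a cut vertex either.

1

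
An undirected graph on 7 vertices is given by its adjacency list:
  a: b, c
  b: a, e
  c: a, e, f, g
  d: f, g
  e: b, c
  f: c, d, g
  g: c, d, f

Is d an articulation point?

No

Deleting d leaves 1 component (was 1) (its neighbors f, g remain connected to each other), so d is not a cut vertex.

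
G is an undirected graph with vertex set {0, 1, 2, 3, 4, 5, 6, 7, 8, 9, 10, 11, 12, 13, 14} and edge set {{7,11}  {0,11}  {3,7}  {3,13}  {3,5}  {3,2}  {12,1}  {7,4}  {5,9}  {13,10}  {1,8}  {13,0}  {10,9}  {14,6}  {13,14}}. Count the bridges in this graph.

6

The edges on the cycle 3-13-10-9-5-3 are not bridges since each lies on that cycle.
But removing 6—14 disconnects 6 from 14; removing 1—8 disconnects 1 from 8; removing 2—3 disconnects 2 from 3; removing 13—14 disconnects 13 from 14 — these are bridges.
In total 6 edges are bridges.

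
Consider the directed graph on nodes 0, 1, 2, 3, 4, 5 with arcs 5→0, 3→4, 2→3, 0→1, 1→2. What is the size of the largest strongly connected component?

1

{1} is an SCC by itself.
{5} is an SCC by itself.
{2} is an SCC by itself.
{4} is an SCC by itself.
{0} is an SCC by itself.
(and 1 more singleton SCC)
The largest has 1 vertex.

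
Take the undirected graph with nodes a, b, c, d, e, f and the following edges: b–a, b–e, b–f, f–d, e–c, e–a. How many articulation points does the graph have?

3

Removing b increases the component count from 1 to 2, so b is a cut vertex.
Removing e increases the component count from 1 to 2, so e is a cut vertex.
Removing f increases the component count from 1 to 2, so f is a cut vertex.
By contrast removing d leaves 1 component; it is not a cut vertex. No other vertex is a cut vertex either.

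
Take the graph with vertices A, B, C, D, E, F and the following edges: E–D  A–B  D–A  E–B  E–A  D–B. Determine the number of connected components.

F is isolated — a component by itself.
C is isolated — a component by itself.
Starting from A we can reach A, B, D, E. That is one component of size 4.
Total: 3 components.

3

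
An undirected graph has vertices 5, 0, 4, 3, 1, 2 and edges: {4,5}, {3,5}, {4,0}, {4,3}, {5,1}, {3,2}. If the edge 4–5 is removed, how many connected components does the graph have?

4 and 5 are still connected via 4-3-5, so the component count stays at 1.

1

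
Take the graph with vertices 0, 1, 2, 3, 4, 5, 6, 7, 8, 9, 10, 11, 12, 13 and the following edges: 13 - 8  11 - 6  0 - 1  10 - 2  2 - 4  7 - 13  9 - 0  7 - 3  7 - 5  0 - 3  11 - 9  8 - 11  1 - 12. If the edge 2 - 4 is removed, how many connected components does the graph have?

3

Before removal there are 2 components.
2 - 4 is a bridge — removing it separates 2's side from 4's side.
After removal: 3 components.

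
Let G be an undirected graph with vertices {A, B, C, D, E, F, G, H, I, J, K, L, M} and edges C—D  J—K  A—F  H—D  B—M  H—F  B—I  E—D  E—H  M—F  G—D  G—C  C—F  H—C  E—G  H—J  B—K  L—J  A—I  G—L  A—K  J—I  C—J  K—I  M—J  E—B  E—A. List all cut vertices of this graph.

none

Removing M, for instance, still leaves 1 component. No single vertex removal increases the component count — the graph has no articulation points.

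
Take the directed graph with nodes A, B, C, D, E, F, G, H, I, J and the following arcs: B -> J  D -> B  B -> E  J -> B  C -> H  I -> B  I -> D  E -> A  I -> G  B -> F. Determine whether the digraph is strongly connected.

No

There is no directed path from A to B, so the graph is not strongly connected.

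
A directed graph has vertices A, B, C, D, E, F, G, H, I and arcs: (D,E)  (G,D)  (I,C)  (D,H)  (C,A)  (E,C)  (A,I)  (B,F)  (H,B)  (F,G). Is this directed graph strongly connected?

No

There is no directed path from E to H, so the graph is not strongly connected.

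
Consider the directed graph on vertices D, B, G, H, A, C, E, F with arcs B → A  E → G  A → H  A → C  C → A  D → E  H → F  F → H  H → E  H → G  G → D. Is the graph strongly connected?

There is no directed path from A to B, so the graph is not strongly connected.

No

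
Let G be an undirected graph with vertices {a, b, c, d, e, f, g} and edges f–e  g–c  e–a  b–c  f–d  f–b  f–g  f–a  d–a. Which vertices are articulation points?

Removing f increases the component count from 1 to 2, so f is a cut vertex.
By contrast removing b leaves 1 component; it is not a cut vertex. No other vertex is a cut vertex either.

f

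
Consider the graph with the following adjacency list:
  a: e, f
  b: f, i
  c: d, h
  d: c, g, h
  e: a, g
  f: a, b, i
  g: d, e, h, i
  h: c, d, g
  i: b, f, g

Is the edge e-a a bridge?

No

After removing e-a, the path e-g-i-f-a still connects them, so the edge is not a bridge.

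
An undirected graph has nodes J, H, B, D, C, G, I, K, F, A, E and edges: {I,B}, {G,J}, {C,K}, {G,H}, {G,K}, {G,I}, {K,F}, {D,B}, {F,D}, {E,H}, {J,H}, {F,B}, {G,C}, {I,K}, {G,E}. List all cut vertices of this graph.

G

Removing G increases the component count from 2 to 3, so G is a cut vertex.
By contrast removing H leaves 2 components; it is not a cut vertex. No other vertex is a cut vertex either.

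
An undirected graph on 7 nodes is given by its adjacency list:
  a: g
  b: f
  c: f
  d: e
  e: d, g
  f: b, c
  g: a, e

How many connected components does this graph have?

Starting from b we can reach b, c, f. That is one component of size 3.
Starting from a we can reach a, d, e, g. That is one component of size 4.
Total: 2 components.

2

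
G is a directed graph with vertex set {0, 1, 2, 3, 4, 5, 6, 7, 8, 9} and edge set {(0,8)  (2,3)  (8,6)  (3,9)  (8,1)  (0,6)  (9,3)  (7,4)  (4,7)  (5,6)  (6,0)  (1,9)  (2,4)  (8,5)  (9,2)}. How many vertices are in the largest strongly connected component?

{0, 5, 6, 8} are all mutually reachable — one SCC of size 4.
{2, 3, 9} are all mutually reachable — one SCC of size 3.
{4, 7} are all mutually reachable — one SCC of size 2.
{1} is an SCC by itself.
The largest has 4 vertices.

4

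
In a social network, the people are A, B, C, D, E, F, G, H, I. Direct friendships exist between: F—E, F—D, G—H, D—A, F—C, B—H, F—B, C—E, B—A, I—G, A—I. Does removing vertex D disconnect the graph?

Deleting D leaves 1 component (was 1) (its neighbors A, F remain connected to each other), so D is not a cut vertex.

No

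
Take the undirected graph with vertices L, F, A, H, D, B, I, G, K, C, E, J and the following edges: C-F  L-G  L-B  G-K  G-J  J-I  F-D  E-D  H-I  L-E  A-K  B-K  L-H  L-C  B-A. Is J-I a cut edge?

After removing J-I, the path J-G-L-H-I still connects them, so the edge is not a bridge.

No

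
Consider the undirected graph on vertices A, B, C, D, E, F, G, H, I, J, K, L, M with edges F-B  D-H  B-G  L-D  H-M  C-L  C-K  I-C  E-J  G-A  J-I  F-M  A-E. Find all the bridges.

C-K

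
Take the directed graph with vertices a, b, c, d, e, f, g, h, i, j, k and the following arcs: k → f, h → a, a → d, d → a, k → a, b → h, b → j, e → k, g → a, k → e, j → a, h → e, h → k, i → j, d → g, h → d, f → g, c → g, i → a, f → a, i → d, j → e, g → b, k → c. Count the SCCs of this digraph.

2

{a, b, c, d, e, f, g, h, j, k} are all mutually reachable — one SCC of size 10.
{i} is an SCC by itself.
That gives 2 strongly connected components.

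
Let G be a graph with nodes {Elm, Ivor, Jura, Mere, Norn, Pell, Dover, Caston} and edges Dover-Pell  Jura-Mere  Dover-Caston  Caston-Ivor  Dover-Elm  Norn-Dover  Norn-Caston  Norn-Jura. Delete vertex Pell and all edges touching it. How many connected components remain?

With Pell gone, the remaining components are: {Elm, Ivor, Jura, Mere, Norn, Dover, Caston}.
That is 1 component.

1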